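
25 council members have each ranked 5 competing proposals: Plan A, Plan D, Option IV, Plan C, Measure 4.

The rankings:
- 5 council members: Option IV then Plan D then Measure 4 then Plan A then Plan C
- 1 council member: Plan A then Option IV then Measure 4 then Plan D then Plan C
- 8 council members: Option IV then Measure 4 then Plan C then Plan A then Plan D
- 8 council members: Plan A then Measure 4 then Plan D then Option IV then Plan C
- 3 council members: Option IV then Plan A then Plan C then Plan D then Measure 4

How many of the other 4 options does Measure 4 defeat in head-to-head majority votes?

3

Measure 4 against each rival (25 council members):
Measure 4–Plan A: Measure 4 13–12.
Measure 4–Plan D: Measure 4 17–8.
Measure 4 vs Option IV: 8 to 17, Option IV.
Measure 4 vs Plan C: Measure 4 preferred on 5+1+8+8 = 22 ballots; Measure 4 wins 22–3.
Measure 4 beats Plan A, Plan D, Plan C; loses to Option IV — 3 pairwise wins.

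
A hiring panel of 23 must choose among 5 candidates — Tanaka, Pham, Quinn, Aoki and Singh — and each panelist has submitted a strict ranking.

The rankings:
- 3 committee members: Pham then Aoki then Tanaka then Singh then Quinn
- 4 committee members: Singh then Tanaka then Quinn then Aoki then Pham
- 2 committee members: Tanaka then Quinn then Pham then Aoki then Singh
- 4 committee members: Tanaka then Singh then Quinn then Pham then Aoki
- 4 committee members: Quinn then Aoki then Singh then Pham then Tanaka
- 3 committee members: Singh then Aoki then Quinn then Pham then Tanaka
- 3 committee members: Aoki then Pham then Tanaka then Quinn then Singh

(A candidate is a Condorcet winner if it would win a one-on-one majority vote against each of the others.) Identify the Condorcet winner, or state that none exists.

none

Pairwise majorities:
Tanaka vs Pham: Pham wins 13–10.
Tanaka vs Quinn: Tanaka is ranked higher on 3+4+2+4+3 = 16 ballots, Quinn on 7. Tanaka wins 16–7.
Tanaka vs Aoki: 4+2+4 = 10 for Tanaka, 13 for Aoki — Aoki by 13–10.
Tanaka vs Singh: 3+2+4+3 = 12 for Tanaka, 11 for Singh — Tanaka by 12–11.
Pham vs Quinn: Quinn, 17–6.
Pham vs Aoki: Aoki wins 14–9.
Pham vs Singh: Pham is ranked higher on 3+2+3 = 8 ballots, Singh on 15. Singh wins 15–8.
Quinn vs Aoki: Quinn wins 14–9.
Quinn vs Singh: Singh wins 14–9.
Aoki–Singh: Aoki 12–11.
No candidate is unbeaten: Tanaka loses to Pham; Pham loses to Quinn; Quinn loses to Tanaka; Aoki loses to Quinn; Singh loses to Tanaka. In particular Tanaka → Quinn → Pham → Tanaka is a majority cycle — no Condorcet winner exists.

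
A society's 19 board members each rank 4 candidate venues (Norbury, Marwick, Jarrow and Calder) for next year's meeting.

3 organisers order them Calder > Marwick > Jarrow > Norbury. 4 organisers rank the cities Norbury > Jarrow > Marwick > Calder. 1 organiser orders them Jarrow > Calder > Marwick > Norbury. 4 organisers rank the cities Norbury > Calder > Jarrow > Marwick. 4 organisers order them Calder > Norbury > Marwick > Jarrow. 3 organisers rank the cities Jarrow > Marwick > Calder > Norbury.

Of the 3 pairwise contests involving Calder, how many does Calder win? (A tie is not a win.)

Calder against each rival (19 organisers):
Calder vs Norbury: Calder, 11–8.
Calder–Marwick: Calder 12–7.
Calder vs Jarrow: Calder wins 11–8.
Calder beats Norbury, Marwick, Jarrow — 3 pairwise wins.

3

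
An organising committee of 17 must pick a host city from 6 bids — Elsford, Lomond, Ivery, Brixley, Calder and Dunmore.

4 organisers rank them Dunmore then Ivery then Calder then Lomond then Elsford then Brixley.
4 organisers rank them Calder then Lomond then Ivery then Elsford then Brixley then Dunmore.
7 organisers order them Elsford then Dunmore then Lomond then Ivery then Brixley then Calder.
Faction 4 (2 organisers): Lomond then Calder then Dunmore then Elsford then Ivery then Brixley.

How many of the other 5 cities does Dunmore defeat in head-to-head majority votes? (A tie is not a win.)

4

Dunmore against each rival (17 organisers):
Dunmore–Elsford: Elsford 11–6.
Dunmore vs Lomond: Dunmore preferred on 4+7 = 11 ballots; Dunmore wins 11–6.
Dunmore–Ivery: Dunmore 13–4.
Dunmore vs Brixley: 13 to 4, Dunmore.
Dunmore vs Calder: 4+7 = 11 for Dunmore, 6 for Calder — Dunmore by 11–6.
Dunmore beats Lomond, Ivery, Brixley, Calder; loses to Elsford — 4 pairwise wins.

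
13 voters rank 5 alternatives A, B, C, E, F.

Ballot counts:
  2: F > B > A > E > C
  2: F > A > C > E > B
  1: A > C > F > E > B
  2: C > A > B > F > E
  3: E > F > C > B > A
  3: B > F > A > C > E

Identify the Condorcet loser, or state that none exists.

Head-to-head results (13 voters):
A vs B: B wins 8–5.
A–C: A 8–5.
A vs E: 2+2+1+2+3 = 10 for A, 3 for E — A by 10–3.
A vs F: 3 to 10, F.
B vs C: B is ranked higher on 2+3 = 5 ballots, C on 8. C wins 8–5.
B vs E: 2+2+3 = 7 for B, 6 for E — B by 7–6.
B vs F: F wins 8–5.
C vs E: 2+1+2+3 = 8 for C, 5 for E — C by 8–5.
C vs F: C preferred on 1+2 = 3 ballots; F wins 10–3.
E vs F: F wins 10–3.
Only E has no wins; E is the Condorcet loser.

E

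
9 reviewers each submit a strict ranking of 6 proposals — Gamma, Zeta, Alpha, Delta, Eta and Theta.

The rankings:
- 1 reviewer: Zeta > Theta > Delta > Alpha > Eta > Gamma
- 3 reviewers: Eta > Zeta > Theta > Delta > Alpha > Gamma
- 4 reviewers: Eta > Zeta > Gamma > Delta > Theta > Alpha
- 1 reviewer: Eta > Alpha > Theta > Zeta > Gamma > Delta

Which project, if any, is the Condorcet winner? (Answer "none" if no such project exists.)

Check each pair by majority over 9 ballots:
Gamma vs Zeta: 0 to 9, Zeta.
Gamma vs Alpha: 4 to 5, Alpha.
Gamma vs Delta: 5 to 4, Gamma.
Gamma vs Eta: 0 to 9, Eta.
Gamma vs Theta: 4 for Gamma, 5 for Theta — Theta by 5–4.
Zeta vs Alpha: Zeta preferred on 1+3+4 = 8 ballots; Zeta wins 8–1.
Zeta vs Delta: Zeta preferred on 1+3+4+1 = 9 ballots; Zeta wins 9–0.
Zeta vs Eta: Zeta is ranked higher on 1 ballot, Eta on 8. Eta wins 8–1.
Zeta vs Theta: 1+3+4 = 8 for Zeta, 1 for Theta — Zeta by 8–1.
Alpha vs Delta: 1 to 8, Delta.
Alpha vs Eta: Alpha is ranked higher on 1 ballot, Eta on 8. Eta wins 8–1.
Alpha vs Theta: 1 to 8, Theta.
Delta vs Eta: 1 for Delta, 8 for Eta — Eta by 8–1.
Delta vs Theta: 4 for Delta, 5 for Theta — Theta by 5–4.
Eta vs Theta: 3+4+1 = 8 for Eta, 1 for Theta — Eta by 8–1.
Eta wins every pairwise contest, so Eta is the Condorcet winner.

Eta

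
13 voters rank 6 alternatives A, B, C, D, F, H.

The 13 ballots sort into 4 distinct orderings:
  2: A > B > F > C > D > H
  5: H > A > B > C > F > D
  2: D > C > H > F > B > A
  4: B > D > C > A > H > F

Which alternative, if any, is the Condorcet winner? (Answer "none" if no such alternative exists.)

Pairwise majorities:
A vs B: A wins 7–6.
A vs C: A wins 7–6.
A vs D: A wins 7–6.
A vs F: A, 11–2.
A vs H: H, 7–6.
B–C: B 11–2.
B vs D: B wins 11–2.
B–F: B 11–2.
B–H: H 7–6.
C–D: C 7–6.
C vs F: C, 11–2.
C vs H: C wins 8–5.
D–F: F 7–6.
D–H: D 8–5.
F–H: H 11–2.
Every alternative loses at least once (A loses to H; B loses to A; C loses to A; D loses to A; F loses to A; H loses to C). The majority relation contains the cycle A > C > H > A, so there is no Condorcet winner.

none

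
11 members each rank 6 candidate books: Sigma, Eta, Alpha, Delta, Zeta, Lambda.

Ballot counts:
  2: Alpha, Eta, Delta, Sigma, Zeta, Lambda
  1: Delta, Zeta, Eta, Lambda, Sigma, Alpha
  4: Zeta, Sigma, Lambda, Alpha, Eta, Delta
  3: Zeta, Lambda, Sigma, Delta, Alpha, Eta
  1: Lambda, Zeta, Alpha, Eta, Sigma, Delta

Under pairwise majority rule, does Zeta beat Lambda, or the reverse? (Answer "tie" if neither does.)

Ballots ranking Zeta above Lambda: 2 + 1 + 4 + 3 = 10.
Ballots ranking Lambda above Zeta: 11 − 10 = 1.
Zeta wins the head-to-head 10–1.

Zeta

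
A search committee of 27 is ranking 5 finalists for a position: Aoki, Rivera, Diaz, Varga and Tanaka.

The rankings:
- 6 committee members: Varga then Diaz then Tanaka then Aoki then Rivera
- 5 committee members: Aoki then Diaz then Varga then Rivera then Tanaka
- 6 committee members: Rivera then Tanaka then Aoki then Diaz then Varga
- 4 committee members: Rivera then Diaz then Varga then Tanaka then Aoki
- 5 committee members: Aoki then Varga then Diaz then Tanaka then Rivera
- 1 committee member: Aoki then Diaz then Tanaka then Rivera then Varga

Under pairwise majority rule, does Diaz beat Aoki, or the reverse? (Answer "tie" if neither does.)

Aoki

Ballots ranking Diaz above Aoki: 6 + 4 = 10.
Ballots ranking Aoki above Diaz: 27 − 10 = 17.
Aoki wins the head-to-head 17–10.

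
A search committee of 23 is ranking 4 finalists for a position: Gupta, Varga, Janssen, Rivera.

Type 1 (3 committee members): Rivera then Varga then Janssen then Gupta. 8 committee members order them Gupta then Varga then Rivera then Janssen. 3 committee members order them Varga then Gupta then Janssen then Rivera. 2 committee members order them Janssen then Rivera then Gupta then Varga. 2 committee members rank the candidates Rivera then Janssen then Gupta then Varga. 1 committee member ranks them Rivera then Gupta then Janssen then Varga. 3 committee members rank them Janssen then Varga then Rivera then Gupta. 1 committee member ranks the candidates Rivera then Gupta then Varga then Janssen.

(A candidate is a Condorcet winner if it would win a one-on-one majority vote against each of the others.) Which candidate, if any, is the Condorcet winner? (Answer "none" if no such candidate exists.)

none

Pairwise majorities:
Gupta vs Varga: Gupta wins 14–9.
Gupta–Janssen: Gupta 13–10.
Gupta vs Rivera: Rivera wins 12–11.
Varga vs Janssen: Varga wins 15–8.
Varga–Rivera: Varga 14–9.
Janssen vs Rivera: Rivera, 15–8.
Every candidate loses at least once (Gupta loses to Rivera; Varga loses to Gupta; Janssen loses to Gupta; Rivera loses to Varga). The majority relation contains the cycle Gupta > Varga > Rivera > Gupta, so there is no Condorcet winner.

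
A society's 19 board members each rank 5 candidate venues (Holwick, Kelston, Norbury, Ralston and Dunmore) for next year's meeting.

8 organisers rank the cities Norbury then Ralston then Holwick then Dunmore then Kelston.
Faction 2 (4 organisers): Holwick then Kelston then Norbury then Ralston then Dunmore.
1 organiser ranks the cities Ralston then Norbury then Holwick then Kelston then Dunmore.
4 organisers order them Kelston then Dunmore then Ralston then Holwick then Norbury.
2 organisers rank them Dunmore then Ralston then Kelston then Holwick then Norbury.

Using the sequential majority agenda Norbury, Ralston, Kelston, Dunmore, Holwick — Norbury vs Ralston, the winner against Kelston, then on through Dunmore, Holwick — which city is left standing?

Round 1: Norbury vs Ralston — 12–7, Norbury advances.
Round 2: Norbury vs Kelston — 9–10, Kelston advances.
Round 3: Kelston vs Dunmore — 9–10, Dunmore advances.
Round 4: Dunmore vs Holwick — 6–13, Holwick advances.
The agenda winner is Holwick.

Holwick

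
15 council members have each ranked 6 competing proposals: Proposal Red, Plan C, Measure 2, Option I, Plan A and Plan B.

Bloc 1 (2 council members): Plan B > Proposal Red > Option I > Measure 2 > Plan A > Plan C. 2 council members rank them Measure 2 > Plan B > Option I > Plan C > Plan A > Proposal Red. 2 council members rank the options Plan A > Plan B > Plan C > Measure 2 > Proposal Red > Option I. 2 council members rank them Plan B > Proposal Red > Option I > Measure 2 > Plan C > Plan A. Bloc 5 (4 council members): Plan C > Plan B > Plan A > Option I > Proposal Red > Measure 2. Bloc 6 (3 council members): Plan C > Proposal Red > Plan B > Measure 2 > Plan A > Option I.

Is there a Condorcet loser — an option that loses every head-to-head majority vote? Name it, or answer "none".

Pairwise majorities:
Proposal Red vs Plan C: Plan C, 11–4.
Proposal Red vs Measure 2: 2+2+4+3 = 11 for Proposal Red, 4 for Measure 2 — Proposal Red by 11–4.
Proposal Red vs Option I: 2+2+2+3 = 9 for Proposal Red, 6 for Option I — Proposal Red by 9–6.
Proposal Red vs Plan A: Plan A, 8–7.
Proposal Red vs Plan B: 3 to 12, Plan B.
Plan C vs Measure 2: Plan C is ranked higher on 2+4+3 = 9 ballots, Measure 2 on 6. Plan C wins 9–6.
Plan C–Option I: Plan C 9–6.
Plan C vs Plan A: Plan C wins 11–4.
Plan C vs Plan B: Plan B, 8–7.
Measure 2 vs Option I: 7 to 8, Option I.
Measure 2–Plan A: Measure 2 9–6.
Measure 2 vs Plan B: Plan B, 13–2.
Option I vs Plan A: Option I preferred on 2+2+2 = 6 ballots; Plan A wins 9–6.
Option I vs Plan B: Option I preferred on 0 ballots; Plan B wins 15–0.
Plan A–Plan B: Plan B 13–2.
No option is winless: Proposal Red beats Measure 2; Plan C beats Proposal Red; Measure 2 beats Plan A; Option I beats Measure 2; Plan A beats Proposal Red; Plan B beats Proposal Red. There is no Condorcet loser.

none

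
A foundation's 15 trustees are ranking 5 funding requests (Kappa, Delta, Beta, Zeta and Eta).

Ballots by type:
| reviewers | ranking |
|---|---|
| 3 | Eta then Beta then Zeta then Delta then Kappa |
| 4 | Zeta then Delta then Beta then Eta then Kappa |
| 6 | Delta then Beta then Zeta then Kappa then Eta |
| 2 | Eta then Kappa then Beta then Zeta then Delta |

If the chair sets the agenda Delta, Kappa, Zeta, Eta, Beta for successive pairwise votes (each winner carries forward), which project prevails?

Beta

Round 1: Delta vs Kappa — 13–2, Delta advances.
Round 2: Delta vs Zeta — 6–9, Zeta advances.
Round 3: Zeta vs Eta — 10–5, Zeta advances.
Round 4: Zeta vs Beta — 4–11, Beta advances.
The agenda winner is Beta.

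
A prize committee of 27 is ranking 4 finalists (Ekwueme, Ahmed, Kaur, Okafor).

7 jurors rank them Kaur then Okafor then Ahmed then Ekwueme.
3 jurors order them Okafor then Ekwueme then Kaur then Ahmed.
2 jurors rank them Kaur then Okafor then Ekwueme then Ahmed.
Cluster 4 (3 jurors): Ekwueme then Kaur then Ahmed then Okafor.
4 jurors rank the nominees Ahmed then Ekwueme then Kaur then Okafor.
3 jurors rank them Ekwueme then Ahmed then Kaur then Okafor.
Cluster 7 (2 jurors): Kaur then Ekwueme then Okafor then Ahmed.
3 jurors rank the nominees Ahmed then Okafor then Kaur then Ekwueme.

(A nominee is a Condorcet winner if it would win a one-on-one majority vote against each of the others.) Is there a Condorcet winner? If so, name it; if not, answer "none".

Kaur

Check each pair by majority over 27 ballots:
Ekwueme vs Ahmed: 3+2+3+3+2 = 13 for Ekwueme, 14 for Ahmed — Ahmed by 14–13.
Ekwueme vs Kaur: Kaur wins 14–13.
Ekwueme vs Okafor: Okafor wins 15–12.
Ahmed vs Kaur: Kaur wins 17–10.
Ahmed–Okafor: Okafor 14–13.
Kaur vs Okafor: Kaur preferred on 7+2+3+4+3+2 = 21 ballots; Kaur wins 21–6.
Only Kaur has no losses; Kaur is the Condorcet winner.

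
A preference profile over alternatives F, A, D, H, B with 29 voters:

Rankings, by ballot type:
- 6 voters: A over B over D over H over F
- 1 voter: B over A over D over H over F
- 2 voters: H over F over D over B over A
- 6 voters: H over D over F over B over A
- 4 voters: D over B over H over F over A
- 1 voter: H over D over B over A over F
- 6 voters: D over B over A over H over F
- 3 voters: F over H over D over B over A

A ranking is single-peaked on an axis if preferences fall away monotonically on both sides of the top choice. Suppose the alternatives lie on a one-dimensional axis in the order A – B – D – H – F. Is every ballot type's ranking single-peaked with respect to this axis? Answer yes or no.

Axis positions: A=1, B=2, D=3, H=4, F=5.
Ballot type 1 (peak A at position 1): ranking walks positions 1-2-3-4-5, expanding outward from the peak — single-peaked.
Ballot type 2 (peak B at position 2): ranking walks positions 2-1-3-4-5, expanding outward from the peak — single-peaked.
Ballot type 3 (peak H at position 4): ranking walks positions 4-5-3-2-1, expanding outward from the peak — single-peaked.
Ballot type 4 (peak H at position 4): ranking walks positions 4-3-5-2-1, expanding outward from the peak — single-peaked.
Ballot type 5 (peak D at position 3): ranking walks positions 3-2-4-5-1, expanding outward from the peak — single-peaked.
Ballot type 6 (peak H at position 4): ranking walks positions 4-3-2-1-5, expanding outward from the peak — single-peaked.
Ballot type 7 (peak D at position 3): ranking walks positions 3-2-1-4-5, expanding outward from the peak — single-peaked.
Ballot type 8 (peak F at position 5): ranking walks positions 5-4-3-2-1, expanding outward from the peak — single-peaked.
Every ranking is single-peaked on this axis.

yes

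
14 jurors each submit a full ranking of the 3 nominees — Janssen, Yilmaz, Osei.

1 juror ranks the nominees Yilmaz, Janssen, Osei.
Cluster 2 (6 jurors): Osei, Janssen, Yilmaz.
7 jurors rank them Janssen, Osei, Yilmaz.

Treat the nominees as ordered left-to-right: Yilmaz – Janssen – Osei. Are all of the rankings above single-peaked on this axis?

yes

Axis positions: Yilmaz=1, Janssen=2, Osei=3.
Cluster 1 (peak Yilmaz at position 1): ranking walks positions 1-2-3, expanding outward from the peak — single-peaked.
Cluster 2 (peak Osei at position 3): ranking walks positions 3-2-1, expanding outward from the peak — single-peaked.
Cluster 3 (peak Janssen at position 2): ranking walks positions 2-3-1, expanding outward from the peak — single-peaked.
Every ranking is single-peaked on this axis.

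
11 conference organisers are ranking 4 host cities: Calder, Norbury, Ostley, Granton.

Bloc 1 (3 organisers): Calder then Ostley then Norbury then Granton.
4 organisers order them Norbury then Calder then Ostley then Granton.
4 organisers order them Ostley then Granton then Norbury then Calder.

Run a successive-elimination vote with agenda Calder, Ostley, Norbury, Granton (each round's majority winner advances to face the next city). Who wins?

Round 1: Calder vs Ostley — 7–4, Calder advances.
Round 2: Calder vs Norbury — 3–8, Norbury advances.
Round 3: Norbury vs Granton — 7–4, Norbury advances.
Norbury survives the agenda.

Norbury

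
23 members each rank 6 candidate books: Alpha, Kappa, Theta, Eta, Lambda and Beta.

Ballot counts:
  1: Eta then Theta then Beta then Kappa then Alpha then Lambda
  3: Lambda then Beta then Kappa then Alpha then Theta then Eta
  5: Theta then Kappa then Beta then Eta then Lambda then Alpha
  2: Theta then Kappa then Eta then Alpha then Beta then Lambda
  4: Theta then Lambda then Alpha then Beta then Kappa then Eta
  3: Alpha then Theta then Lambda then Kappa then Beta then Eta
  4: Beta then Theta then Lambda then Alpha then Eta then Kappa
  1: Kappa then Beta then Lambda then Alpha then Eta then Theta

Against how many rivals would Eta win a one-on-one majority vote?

0

Eta against each rival (23 members):
Eta vs Alpha: Alpha, 15–8.
Eta vs Kappa: Kappa, 18–5.
Eta vs Theta: Theta wins 21–2.
Eta vs Lambda: 8 to 15, Lambda.
Eta vs Beta: Beta wins 20–3.
Eta beats no one; loses to Alpha, Kappa, Theta, Lambda, Beta — 0 pairwise wins.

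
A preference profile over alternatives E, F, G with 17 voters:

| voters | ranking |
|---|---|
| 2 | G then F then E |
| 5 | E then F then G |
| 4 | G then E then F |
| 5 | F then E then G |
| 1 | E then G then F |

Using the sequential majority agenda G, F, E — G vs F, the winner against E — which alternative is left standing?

Round 1: G vs F — 7–10, F advances.
Round 2: F vs E — 7–10, E advances.
E survives the agenda.

E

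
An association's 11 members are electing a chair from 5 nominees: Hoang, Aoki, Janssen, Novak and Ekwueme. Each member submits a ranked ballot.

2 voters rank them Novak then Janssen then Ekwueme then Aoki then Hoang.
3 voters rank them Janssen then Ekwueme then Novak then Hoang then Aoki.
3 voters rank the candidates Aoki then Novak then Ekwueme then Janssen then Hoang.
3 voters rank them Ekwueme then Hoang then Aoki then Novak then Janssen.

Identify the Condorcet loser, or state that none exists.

Head-to-head results (11 voters):
Hoang vs Aoki: Hoang preferred on 3+3 = 6 ballots; Hoang wins 6–5.
Hoang vs Janssen: 3 to 8, Janssen.
Hoang–Novak: Novak 8–3.
Hoang vs Ekwueme: Hoang is ranked higher on 0 ballots, Ekwueme on 11. Ekwueme wins 11–0.
Aoki vs Janssen: Aoki is ranked higher on 3+3 = 6 ballots, Janssen on 5. Aoki wins 6–5.
Aoki vs Novak: Aoki, 6–5.
Aoki vs Ekwueme: Ekwueme, 8–3.
Janssen vs Novak: Janssen preferred on 3 ballots; Novak wins 8–3.
Janssen vs Ekwueme: 2+3 = 5 for Janssen, 6 for Ekwueme — Ekwueme by 6–5.
Novak vs Ekwueme: Novak is ranked higher on 2+3 = 5 ballots, Ekwueme on 6. Ekwueme wins 6–5.
Each candidate has at least one pairwise win (Hoang beats Aoki; Aoki beats Janssen; Janssen beats Hoang; Novak beats Hoang; Ekwueme beats Hoang) — no Condorcet loser.

none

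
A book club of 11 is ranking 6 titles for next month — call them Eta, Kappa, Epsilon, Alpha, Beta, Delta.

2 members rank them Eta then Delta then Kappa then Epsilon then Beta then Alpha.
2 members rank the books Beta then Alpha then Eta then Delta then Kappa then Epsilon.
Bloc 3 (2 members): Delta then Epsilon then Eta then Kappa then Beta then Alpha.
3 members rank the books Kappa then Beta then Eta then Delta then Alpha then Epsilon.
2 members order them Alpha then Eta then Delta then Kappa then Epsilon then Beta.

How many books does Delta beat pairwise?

4

Delta against each rival (11 members):
Delta vs Eta: Eta, 9–2.
Delta vs Kappa: Delta wins 8–3.
Delta vs Epsilon: 2+2+2+3+2 = 11 for Delta, 0 for Epsilon — Delta by 11–0.
Delta vs Alpha: Delta, 7–4.
Delta vs Beta: Delta preferred on 2+2+2 = 6 ballots; Delta wins 6–5.
Delta beats Kappa, Epsilon, Alpha, Beta; loses to Eta — 4 pairwise wins.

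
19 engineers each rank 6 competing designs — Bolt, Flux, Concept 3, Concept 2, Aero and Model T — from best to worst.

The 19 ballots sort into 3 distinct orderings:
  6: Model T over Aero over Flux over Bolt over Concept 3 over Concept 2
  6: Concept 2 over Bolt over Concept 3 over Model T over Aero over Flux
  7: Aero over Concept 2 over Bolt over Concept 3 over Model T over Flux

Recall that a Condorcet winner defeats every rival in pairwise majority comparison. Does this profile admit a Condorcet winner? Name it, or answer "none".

none

Head-to-head results (19 engineers):
Bolt vs Flux: Bolt, 13–6.
Bolt–Concept 3: Bolt 19–0.
Bolt vs Concept 2: Concept 2, 13–6.
Bolt vs Aero: Aero, 13–6.
Bolt vs Model T: Bolt wins 13–6.
Flux vs Concept 3: Concept 3 wins 13–6.
Flux vs Concept 2: Concept 2, 13–6.
Flux vs Aero: Aero wins 19–0.
Flux vs Model T: Model T wins 19–0.
Concept 3 vs Concept 2: Concept 2 wins 13–6.
Concept 3 vs Aero: Aero wins 13–6.
Concept 3–Model T: Concept 3 13–6.
Concept 2–Aero: Aero 13–6.
Concept 2–Model T: Concept 2 13–6.
Aero vs Model T: Model T wins 12–7.
No design is unbeaten: Bolt loses to Concept 2; Flux loses to Bolt; Concept 3 loses to Bolt; Concept 2 loses to Aero; Aero loses to Model T; Model T loses to Bolt. In particular Bolt > Model T > Aero > Bolt is a majority cycle — no Condorcet winner exists.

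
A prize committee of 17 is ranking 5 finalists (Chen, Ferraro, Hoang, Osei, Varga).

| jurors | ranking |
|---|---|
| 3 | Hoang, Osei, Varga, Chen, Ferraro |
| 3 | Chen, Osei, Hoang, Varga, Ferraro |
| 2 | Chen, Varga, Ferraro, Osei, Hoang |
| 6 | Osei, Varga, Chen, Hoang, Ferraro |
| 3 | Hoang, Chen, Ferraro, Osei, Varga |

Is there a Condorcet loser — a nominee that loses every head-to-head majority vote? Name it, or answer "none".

Head-to-head results (17 jurors):
Chen vs Ferraro: 3+3+2+6+3 = 17 for Chen, 0 for Ferraro — Chen by 17–0.
Chen vs Hoang: 3+2+6 = 11 for Chen, 6 for Hoang — Chen by 11–6.
Chen vs Osei: Osei wins 9–8.
Chen vs Varga: 8 to 9, Varga.
Ferraro vs Hoang: 2 for Ferraro, 15 for Hoang — Hoang by 15–2.
Ferraro–Osei: Osei 12–5.
Ferraro vs Varga: Varga, 14–3.
Hoang vs Osei: Osei, 11–6.
Hoang vs Varga: Hoang, 9–8.
Osei–Varga: Osei 15–2.
Ferraro is beaten in every head-to-head and is the Condorcet loser.

Ferraro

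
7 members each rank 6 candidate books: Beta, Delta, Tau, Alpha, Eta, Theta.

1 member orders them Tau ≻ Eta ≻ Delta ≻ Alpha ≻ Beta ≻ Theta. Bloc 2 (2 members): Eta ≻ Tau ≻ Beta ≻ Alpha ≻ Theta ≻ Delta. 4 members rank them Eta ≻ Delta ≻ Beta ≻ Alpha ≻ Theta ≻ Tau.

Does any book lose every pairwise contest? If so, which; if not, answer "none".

Tau

Pairwise majorities:
Beta vs Delta: Beta preferred on 2 ballots; Delta wins 5–2.
Beta vs Tau: Beta wins 4–3.
Beta vs Alpha: Beta is ranked higher on 2+4 = 6 ballots, Alpha on 1. Beta wins 6–1.
Beta vs Eta: 0 to 7, Eta.
Beta vs Theta: Beta preferred on 1+2+4 = 7 ballots; Beta wins 7–0.
Delta vs Tau: Delta wins 4–3.
Delta vs Alpha: Delta wins 5–2.
Delta vs Eta: Eta wins 7–0.
Delta–Theta: Delta 5–2.
Tau vs Alpha: 1+2 = 3 for Tau, 4 for Alpha — Alpha by 4–3.
Tau vs Eta: Tau preferred on 1 ballot; Eta wins 6–1.
Tau vs Theta: 1+2 = 3 for Tau, 4 for Theta — Theta by 4–3.
Alpha vs Eta: 0 to 7, Eta.
Alpha vs Theta: Alpha preferred on 1+2+4 = 7 ballots; Alpha wins 7–0.
Eta vs Theta: 7 to 0, Eta.
Tau loses to every other book — it is the Condorcet loser.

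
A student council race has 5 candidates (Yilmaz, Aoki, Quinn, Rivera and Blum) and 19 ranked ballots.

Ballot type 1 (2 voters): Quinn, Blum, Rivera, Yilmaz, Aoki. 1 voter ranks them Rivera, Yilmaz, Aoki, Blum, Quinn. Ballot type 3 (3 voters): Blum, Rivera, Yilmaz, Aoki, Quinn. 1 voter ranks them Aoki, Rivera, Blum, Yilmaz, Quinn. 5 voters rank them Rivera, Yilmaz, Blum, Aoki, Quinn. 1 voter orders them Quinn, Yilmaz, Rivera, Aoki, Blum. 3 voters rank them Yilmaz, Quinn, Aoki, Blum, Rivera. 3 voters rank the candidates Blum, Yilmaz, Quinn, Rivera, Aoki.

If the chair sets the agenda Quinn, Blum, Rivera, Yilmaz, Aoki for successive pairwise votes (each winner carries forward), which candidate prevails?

Yilmaz

Round 1: Quinn vs Blum — 6–13, Blum advances.
Round 2: Blum vs Rivera — 11–8, Blum advances.
Round 3: Blum vs Yilmaz — 9–10, Yilmaz advances.
Round 4: Yilmaz vs Aoki — 18–1, Yilmaz advances.
Yilmaz survives the agenda.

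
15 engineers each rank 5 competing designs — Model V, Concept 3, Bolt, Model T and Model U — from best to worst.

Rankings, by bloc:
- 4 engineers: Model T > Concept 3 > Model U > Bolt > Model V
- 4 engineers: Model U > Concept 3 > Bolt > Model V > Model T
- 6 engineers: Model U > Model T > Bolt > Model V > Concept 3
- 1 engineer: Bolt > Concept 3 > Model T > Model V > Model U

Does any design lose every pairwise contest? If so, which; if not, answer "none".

Head-to-head results (15 engineers):
Model V vs Concept 3: 6 for Model V, 9 for Concept 3 — Concept 3 by 9–6.
Model V vs Bolt: 0 to 15, Bolt.
Model V–Model T: Model T 11–4.
Model V vs Model U: Model U, 14–1.
Concept 3 vs Bolt: Concept 3 wins 8–7.
Concept 3 vs Model T: Model T, 10–5.
Concept 3 vs Model U: Concept 3 is ranked higher on 4+1 = 5 ballots, Model U on 10. Model U wins 10–5.
Bolt vs Model T: 5 to 10, Model T.
Bolt vs Model U: 1 to 14, Model U.
Model T vs Model U: Model T preferred on 4+1 = 5 ballots; Model U wins 10–5.
Only Model V has no wins; Model V is the Condorcet loser.

Model V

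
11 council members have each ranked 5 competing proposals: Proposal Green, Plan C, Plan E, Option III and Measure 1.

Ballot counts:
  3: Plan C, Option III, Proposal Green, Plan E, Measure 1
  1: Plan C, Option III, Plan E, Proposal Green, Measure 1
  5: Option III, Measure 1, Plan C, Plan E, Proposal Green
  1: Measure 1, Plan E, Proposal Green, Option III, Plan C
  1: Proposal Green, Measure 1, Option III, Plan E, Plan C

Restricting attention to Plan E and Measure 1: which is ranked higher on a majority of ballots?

Ballots ranking Plan E above Measure 1: 3 + 1 = 4.
Ballots ranking Measure 1 above Plan E: 11 − 4 = 7.
Measure 1 wins the head-to-head 7–4.

Measure 1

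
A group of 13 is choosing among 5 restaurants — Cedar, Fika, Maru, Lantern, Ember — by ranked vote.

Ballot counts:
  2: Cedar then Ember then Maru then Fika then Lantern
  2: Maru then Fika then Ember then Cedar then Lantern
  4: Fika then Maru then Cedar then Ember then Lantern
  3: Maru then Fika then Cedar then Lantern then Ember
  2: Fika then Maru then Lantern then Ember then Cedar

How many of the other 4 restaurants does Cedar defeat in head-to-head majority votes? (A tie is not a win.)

Cedar against each rival (13 friends):
Cedar vs Fika: 2 for Cedar, 11 for Fika — Fika by 11–2.
Cedar vs Maru: Cedar preferred on 2 ballots; Maru wins 11–2.
Cedar vs Lantern: Cedar, 11–2.
Cedar vs Ember: 2+4+3 = 9 for Cedar, 4 for Ember — Cedar by 9–4.
Cedar beats Lantern, Ember; loses to Fika, Maru — 2 pairwise wins.

2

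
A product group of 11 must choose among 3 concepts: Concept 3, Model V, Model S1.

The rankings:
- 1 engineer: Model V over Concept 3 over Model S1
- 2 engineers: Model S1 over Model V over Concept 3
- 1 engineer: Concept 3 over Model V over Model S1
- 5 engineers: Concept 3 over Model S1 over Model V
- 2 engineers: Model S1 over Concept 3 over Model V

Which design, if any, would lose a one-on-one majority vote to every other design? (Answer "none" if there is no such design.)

Pairwise majorities:
Concept 3 vs Model V: Concept 3 preferred on 1+5+2 = 8 ballots; Concept 3 wins 8–3.
Concept 3 vs Model S1: Concept 3 is ranked higher on 1+1+5 = 7 ballots, Model S1 on 4. Concept 3 wins 7–4.
Model V vs Model S1: Model V preferred on 1+1 = 2 ballots; Model S1 wins 9–2.
Model V is beaten in every head-to-head and is the Condorcet loser.

Model V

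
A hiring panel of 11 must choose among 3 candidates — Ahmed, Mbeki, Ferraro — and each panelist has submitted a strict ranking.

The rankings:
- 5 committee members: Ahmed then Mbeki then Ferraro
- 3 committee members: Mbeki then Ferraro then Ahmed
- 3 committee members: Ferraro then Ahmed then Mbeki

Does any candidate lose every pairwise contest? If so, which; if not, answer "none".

none

Head-to-head results (11 committee members):
Ahmed–Mbeki: Ahmed 8–3.
Ahmed vs Ferraro: Ahmed preferred on 5 ballots; Ferraro wins 6–5.
Mbeki vs Ferraro: 8 to 3, Mbeki.
Every candidate wins at least one matchup (Ahmed beats Mbeki; Mbeki beats Ferraro; Ferraro beats Ahmed), so there is no Condorcet loser.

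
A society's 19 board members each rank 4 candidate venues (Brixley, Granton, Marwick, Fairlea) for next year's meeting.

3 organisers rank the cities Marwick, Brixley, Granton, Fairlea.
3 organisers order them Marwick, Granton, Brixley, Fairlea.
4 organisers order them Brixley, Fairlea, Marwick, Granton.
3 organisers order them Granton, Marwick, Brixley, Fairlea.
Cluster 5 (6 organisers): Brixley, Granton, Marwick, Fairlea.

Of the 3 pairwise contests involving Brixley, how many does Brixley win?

3

Brixley against each rival (19 organisers):
Brixley–Granton: Brixley 13–6.
Brixley vs Marwick: Brixley, 10–9.
Brixley vs Fairlea: Brixley, 19–0.
Brixley beats Granton, Marwick, Fairlea — 3 pairwise wins.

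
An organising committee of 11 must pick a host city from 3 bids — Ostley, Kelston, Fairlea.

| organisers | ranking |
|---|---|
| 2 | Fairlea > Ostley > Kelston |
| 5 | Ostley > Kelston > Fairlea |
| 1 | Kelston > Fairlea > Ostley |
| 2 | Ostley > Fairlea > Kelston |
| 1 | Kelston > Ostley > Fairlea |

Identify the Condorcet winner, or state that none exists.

Check each pair by majority over 11 ballots:
Ostley vs Kelston: 2+5+2 = 9 for Ostley, 2 for Kelston — Ostley by 9–2.
Ostley vs Fairlea: Ostley is ranked higher on 5+2+1 = 8 ballots, Fairlea on 3. Ostley wins 8–3.
Kelston vs Fairlea: 7 to 4, Kelston.
Only Ostley has no losses; Ostley is the Condorcet winner.

Ostley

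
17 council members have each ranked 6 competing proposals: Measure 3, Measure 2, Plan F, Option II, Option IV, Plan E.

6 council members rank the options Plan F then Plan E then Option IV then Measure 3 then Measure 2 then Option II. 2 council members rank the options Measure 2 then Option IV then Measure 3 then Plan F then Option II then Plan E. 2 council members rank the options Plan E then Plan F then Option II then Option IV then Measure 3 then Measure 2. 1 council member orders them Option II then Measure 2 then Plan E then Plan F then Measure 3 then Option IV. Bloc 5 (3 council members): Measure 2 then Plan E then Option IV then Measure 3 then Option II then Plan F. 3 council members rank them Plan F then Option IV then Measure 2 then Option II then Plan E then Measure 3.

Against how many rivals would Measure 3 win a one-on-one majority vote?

Measure 3 against each rival (17 council members):
Measure 3 vs Measure 2: Measure 2 wins 9–8.
Measure 3 vs Plan F: Plan F wins 12–5.
Measure 3–Option II: Measure 3 11–6.
Measure 3 vs Option IV: Measure 3 is ranked higher on 1 ballot, Option IV on 16. Option IV wins 16–1.
Measure 3–Plan E: Plan E 15–2.
Measure 3 beats Option II; loses to Measure 2, Plan F, Option IV, Plan E — 1 pairwise win.

1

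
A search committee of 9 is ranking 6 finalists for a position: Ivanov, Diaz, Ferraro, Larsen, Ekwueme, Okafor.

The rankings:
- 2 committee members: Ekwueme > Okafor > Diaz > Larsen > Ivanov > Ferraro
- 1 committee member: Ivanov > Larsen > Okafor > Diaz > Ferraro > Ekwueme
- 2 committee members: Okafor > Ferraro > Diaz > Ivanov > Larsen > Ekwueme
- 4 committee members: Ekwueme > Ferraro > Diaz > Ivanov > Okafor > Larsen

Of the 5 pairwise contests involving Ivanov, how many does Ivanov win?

2

Ivanov against each rival (9 committee members):
Ivanov vs Diaz: Diaz wins 8–1.
Ivanov vs Ferraro: 2+1 = 3 for Ivanov, 6 for Ferraro — Ferraro by 6–3.
Ivanov vs Larsen: Ivanov, 7–2.
Ivanov vs Ekwueme: 1+2 = 3 for Ivanov, 6 for Ekwueme — Ekwueme by 6–3.
Ivanov vs Okafor: Ivanov wins 5–4.
Ivanov beats Larsen, Okafor; loses to Diaz, Ferraro, Ekwueme — 2 pairwise wins.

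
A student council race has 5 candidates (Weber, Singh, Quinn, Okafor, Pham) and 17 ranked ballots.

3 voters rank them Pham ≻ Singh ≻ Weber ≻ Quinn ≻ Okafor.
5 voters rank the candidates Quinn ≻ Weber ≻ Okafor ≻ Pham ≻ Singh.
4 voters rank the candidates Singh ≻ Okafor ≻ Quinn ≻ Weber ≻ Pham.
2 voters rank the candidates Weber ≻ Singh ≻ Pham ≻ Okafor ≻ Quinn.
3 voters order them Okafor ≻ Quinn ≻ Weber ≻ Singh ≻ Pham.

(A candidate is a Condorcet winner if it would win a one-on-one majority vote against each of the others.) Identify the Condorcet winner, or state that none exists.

Head-to-head results (17 voters):
Weber vs Singh: Weber is ranked higher on 5+2+3 = 10 ballots, Singh on 7. Weber wins 10–7.
Weber vs Quinn: Weber preferred on 3+2 = 5 ballots; Quinn wins 12–5.
Weber vs Okafor: Weber is ranked higher on 3+5+2 = 10 ballots, Okafor on 7. Weber wins 10–7.
Weber vs Pham: 14 to 3, Weber.
Singh vs Quinn: Singh is ranked higher on 3+4+2 = 9 ballots, Quinn on 8. Singh wins 9–8.
Singh vs Okafor: Singh preferred on 3+4+2 = 9 ballots; Singh wins 9–8.
Singh vs Pham: Singh preferred on 4+2+3 = 9 ballots; Singh wins 9–8.
Quinn vs Okafor: 8 to 9, Okafor.
Quinn vs Pham: Quinn is ranked higher on 5+4+3 = 12 ballots, Pham on 5. Quinn wins 12–5.
Okafor vs Pham: 12 to 5, Okafor.
Each candidate drops at least one matchup (Weber loses to Quinn; Singh loses to Weber; Quinn loses to Singh; Okafor loses to Weber; Pham loses to Weber); the cycle Weber → Singh → Quinn → Weber rules out a Condorcet winner.

none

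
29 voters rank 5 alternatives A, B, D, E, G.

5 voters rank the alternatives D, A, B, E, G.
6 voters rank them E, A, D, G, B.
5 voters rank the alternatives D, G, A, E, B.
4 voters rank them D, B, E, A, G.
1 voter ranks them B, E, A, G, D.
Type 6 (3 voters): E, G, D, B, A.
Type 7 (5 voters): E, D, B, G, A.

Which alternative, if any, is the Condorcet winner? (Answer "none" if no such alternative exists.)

E

Head-to-head results (29 voters):
A vs B: 16 to 13, A.
A vs D: 6+1 = 7 for A, 22 for D — D by 22–7.
A vs E: 10 to 19, E.
A vs G: A preferred on 5+6+4+1 = 16 ballots; A wins 16–13.
B vs D: 1 for B, 28 for D — D by 28–1.
B vs E: 10 to 19, E.
B vs G: 5+4+1+5 = 15 for B, 14 for G — B by 15–14.
D vs E: D is ranked higher on 5+5+4 = 14 ballots, E on 15. E wins 15–14.
D vs G: 25 to 4, D.
E vs G: 5+6+4+1+3+5 = 24 for E, 5 for G — E by 24–5.
E beats each of A, B, D, G — E is the Condorcet winner.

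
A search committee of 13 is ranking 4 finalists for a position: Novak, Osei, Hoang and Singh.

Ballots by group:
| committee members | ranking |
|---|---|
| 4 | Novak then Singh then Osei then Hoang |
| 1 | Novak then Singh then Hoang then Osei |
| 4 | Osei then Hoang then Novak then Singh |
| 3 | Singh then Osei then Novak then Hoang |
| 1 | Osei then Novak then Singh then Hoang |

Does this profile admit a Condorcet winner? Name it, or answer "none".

Head-to-head results (13 committee members):
Novak vs Osei: Osei, 8–5.
Novak–Hoang: Novak 9–4.
Novak vs Singh: Novak wins 10–3.
Osei vs Hoang: Osei wins 12–1.
Osei–Singh: Singh 8–5.
Hoang vs Singh: Singh wins 9–4.
Each candidate drops at least one matchup (Novak loses to Osei; Osei loses to Singh; Hoang loses to Novak; Singh loses to Novak); the cycle Novak > Singh > Osei > Novak rules out a Condorcet winner.

none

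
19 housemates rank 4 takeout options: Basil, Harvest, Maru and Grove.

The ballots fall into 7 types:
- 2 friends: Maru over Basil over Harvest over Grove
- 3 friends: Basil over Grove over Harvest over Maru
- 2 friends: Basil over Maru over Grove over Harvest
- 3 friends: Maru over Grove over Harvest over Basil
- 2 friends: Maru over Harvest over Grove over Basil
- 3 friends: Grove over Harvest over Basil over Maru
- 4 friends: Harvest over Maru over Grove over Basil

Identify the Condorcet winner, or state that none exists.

none

Pairwise majorities:
Basil vs Harvest: Harvest, 12–7.
Basil vs Maru: Maru wins 11–8.
Basil–Grove: Grove 12–7.
Harvest–Maru: Harvest 10–9.
Harvest–Grove: Grove 11–8.
Maru vs Grove: Maru wins 13–6.
Each restaurant drops at least one matchup (Basil loses to Harvest; Harvest loses to Grove; Maru loses to Harvest; Grove loses to Maru); the cycle Harvest → Maru → Grove → Harvest rules out a Condorcet winner.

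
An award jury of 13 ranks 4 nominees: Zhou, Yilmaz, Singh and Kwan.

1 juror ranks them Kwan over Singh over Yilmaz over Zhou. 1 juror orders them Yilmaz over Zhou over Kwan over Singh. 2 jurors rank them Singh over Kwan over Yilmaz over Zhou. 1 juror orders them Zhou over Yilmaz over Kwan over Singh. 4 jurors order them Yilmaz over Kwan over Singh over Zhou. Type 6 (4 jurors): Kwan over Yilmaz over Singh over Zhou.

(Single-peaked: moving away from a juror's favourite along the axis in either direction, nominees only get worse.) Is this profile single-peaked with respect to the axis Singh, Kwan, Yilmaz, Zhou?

Axis positions: Singh=1, Kwan=2, Yilmaz=3, Zhou=4.
Type 1 (peak Kwan at position 2): ranking walks positions 2-1-3-4, expanding outward from the peak — single-peaked.
Type 2 (peak Yilmaz at position 3): ranking walks positions 3-4-2-1, expanding outward from the peak — single-peaked.
Type 3 (peak Singh at position 1): ranking walks positions 1-2-3-4, expanding outward from the peak — single-peaked.
Type 4 (peak Zhou at position 4): ranking walks positions 4-3-2-1, expanding outward from the peak — single-peaked.
Type 5 (peak Yilmaz at position 3): ranking walks positions 3-2-1-4, expanding outward from the peak — single-peaked.
Type 6 (peak Kwan at position 2): ranking walks positions 2-3-1-4, expanding outward from the peak — single-peaked.
Every ranking is single-peaked on this axis.

yes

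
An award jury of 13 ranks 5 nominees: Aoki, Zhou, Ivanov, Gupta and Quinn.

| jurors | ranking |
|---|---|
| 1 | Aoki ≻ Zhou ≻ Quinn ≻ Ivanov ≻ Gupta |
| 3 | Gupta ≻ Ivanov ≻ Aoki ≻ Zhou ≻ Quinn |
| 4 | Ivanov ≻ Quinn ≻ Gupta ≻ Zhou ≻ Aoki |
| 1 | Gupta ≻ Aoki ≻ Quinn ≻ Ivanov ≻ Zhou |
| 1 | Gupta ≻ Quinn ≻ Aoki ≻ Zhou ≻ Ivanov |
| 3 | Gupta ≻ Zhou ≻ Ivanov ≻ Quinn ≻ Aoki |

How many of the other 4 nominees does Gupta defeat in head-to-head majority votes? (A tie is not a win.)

4

Gupta against each rival (13 jurors):
Gupta vs Aoki: 3+4+1+1+3 = 12 for Gupta, 1 for Aoki — Gupta by 12–1.
Gupta vs Zhou: Gupta wins 12–1.
Gupta vs Ivanov: Gupta is ranked higher on 3+1+1+3 = 8 ballots, Ivanov on 5. Gupta wins 8–5.
Gupta vs Quinn: Gupta, 8–5.
Gupta beats Aoki, Zhou, Ivanov, Quinn — 4 pairwise wins.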